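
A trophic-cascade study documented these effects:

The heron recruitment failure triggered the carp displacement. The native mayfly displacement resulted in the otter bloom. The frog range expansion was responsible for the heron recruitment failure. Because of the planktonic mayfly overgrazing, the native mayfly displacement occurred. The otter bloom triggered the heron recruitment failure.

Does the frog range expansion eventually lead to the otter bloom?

No

The frog range expansion leads to the heron recruitment failure, the carp displacement; the otter bloom is not among them.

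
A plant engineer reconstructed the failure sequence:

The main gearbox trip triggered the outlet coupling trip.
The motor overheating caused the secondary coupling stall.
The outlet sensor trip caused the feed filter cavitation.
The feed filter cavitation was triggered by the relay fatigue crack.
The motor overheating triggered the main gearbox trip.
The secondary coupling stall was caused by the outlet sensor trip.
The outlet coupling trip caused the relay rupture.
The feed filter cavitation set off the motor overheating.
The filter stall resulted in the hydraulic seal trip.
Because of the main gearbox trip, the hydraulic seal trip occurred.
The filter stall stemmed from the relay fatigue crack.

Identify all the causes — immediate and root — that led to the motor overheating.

the feed filter cavitation, the outlet sensor trip, the relay fatigue crack

Immediate cause of the motor overheating: the feed filter cavitation.
Further upstream: the relay fatigue crack, the outlet sensor trip.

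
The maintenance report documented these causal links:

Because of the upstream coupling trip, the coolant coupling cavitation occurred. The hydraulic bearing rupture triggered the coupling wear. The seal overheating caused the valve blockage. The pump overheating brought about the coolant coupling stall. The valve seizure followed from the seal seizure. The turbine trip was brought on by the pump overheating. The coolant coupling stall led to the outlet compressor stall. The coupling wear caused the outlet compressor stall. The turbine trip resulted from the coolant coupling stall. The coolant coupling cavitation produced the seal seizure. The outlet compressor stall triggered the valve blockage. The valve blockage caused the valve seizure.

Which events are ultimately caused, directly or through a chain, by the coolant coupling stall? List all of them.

the outlet compressor stall, the turbine trip, the valve blockage, the valve seizure

Direct effects: the turbine trip, the outlet compressor stall.
2 steps out: the valve blockage.
3 steps out: the valve seizure.
Not reachable from it: the pump overheating, the upstream coupling trip, the hydraulic bearing rupture, the seal overheating, the coupling wear, the coolant coupling cavitation, the seal seizure.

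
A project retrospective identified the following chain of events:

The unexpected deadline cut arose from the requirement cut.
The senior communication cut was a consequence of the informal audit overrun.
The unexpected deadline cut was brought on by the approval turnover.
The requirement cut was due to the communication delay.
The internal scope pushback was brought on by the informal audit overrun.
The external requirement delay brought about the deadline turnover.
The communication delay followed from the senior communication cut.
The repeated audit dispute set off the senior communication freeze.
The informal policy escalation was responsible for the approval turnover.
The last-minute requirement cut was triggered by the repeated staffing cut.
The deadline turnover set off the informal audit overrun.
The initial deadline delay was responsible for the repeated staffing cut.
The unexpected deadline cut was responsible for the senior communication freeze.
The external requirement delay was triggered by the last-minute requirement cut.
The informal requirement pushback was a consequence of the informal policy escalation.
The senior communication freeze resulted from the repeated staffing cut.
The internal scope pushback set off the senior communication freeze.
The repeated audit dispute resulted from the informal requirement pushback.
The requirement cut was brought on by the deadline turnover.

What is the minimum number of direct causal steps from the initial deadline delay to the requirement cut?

5

Shortest chain: the initial deadline delay → the repeated staffing cut → the last-minute requirement cut → the external requirement delay → the deadline turnover → the requirement cut.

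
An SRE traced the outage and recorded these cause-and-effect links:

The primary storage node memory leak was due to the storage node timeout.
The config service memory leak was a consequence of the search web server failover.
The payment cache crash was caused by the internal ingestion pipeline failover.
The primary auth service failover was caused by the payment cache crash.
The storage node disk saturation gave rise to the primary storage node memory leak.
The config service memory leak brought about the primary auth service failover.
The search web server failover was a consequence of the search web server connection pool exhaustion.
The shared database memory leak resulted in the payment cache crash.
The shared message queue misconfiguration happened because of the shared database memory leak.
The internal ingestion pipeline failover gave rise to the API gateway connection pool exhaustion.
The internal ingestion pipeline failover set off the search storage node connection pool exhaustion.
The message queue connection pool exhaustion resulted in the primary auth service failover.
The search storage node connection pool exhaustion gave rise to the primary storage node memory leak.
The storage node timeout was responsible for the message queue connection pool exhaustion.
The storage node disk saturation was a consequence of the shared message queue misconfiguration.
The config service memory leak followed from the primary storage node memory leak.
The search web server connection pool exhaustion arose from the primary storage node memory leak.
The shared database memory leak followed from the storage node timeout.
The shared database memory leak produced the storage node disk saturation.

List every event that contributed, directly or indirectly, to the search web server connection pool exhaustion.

the internal ingestion pipeline failover, the primary storage node memory leak, the search storage node connection pool exhaustion, the shared database memory leak, the shared message queue misconfiguration, the storage node disk saturation, the storage node timeout

Immediate cause of the search web server connection pool exhaustion: the primary storage node memory leak.
Further upstream: the internal ingestion pipeline failover, the storage node timeout, the shared database memory leak, the search storage node connection pool exhaustion, the shared message queue misconfiguration, the storage node disk saturation.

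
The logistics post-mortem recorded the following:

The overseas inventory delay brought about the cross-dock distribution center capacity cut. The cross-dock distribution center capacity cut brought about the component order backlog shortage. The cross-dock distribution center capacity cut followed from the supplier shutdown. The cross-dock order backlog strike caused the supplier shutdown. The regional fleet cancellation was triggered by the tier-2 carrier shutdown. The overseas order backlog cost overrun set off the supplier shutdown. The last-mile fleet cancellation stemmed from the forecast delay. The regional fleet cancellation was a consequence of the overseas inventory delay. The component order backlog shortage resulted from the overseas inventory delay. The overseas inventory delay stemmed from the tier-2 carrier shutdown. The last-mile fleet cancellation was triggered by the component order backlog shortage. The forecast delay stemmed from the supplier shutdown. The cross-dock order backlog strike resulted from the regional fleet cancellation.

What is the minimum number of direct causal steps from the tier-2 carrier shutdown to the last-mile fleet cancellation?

3

Shortest chain: the tier-2 carrier shutdown → the overseas inventory delay → the component order backlog shortage → the last-mile fleet cancellation.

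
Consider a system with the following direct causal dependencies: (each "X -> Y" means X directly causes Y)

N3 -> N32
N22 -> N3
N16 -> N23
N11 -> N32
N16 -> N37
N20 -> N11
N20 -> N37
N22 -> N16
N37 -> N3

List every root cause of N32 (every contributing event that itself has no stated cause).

N20, N22

Tracing upstream from N32: N32 ← N3 ← N22.
A separate upstream branch: N32 ← N11 ← N20.
Each of those chain origins has no stated cause.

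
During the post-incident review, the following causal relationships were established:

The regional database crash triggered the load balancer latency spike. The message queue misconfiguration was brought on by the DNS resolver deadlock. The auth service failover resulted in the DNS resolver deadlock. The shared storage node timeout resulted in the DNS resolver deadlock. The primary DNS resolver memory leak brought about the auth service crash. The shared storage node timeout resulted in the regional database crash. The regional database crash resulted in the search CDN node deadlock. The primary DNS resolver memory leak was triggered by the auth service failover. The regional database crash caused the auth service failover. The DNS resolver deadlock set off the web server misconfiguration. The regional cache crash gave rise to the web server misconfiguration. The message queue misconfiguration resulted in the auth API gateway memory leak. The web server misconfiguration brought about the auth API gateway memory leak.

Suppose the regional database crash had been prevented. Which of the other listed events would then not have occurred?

the auth service crash, the auth service failover, the load balancer latency spike, the primary DNS resolver memory leak, the search CDN node deadlock

Downstream of the regional database crash: the search CDN node deadlock, the load balancer latency spike, the auth service failover, the DNS resolver deadlock, the web server misconfiguration, the primary DNS resolver memory leak, the auth service crash, the message queue misconfiguration, the auth API gateway memory leak.
Of those, still caused via another path: the DNS resolver deadlock, the web server misconfiguration, the message queue misconfiguration, the auth API gateway memory leak.
The remainder have no surviving cause.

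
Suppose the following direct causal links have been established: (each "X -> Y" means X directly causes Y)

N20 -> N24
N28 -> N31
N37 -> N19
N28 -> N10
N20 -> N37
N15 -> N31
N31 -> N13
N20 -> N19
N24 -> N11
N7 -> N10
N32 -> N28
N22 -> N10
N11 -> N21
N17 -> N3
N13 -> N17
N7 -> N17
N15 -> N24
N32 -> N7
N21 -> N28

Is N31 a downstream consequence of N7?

N7 leads to N10, N17, N3; N31 is not among them.

No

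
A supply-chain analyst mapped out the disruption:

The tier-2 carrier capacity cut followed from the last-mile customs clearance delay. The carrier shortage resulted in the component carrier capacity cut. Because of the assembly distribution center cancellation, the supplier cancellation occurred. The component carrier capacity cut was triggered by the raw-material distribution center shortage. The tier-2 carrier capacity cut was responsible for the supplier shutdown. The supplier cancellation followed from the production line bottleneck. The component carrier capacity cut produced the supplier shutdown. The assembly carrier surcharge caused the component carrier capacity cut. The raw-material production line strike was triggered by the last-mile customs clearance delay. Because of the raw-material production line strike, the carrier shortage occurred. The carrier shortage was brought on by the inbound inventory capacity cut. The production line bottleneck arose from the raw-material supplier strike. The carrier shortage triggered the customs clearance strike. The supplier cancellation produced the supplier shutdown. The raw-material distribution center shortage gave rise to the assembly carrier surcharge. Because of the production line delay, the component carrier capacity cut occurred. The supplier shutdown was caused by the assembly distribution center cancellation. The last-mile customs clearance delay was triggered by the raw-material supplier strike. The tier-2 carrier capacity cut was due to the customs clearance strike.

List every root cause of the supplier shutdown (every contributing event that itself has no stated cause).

the assembly distribution center cancellation, the inbound inventory capacity cut, the production line delay, the raw-material distribution center shortage, the raw-material supplier strike

Tracing upstream from the supplier shutdown: the supplier shutdown ← the component carrier capacity cut ← the raw-material distribution center shortage.
A separate upstream branch: the supplier shutdown ← the component carrier capacity cut ← the carrier shortage ← the inbound inventory capacity cut.
A separate upstream branch: the supplier shutdown ← the tier-2 carrier capacity cut ← the last-mile customs clearance delay ← the raw-material supplier strike.
A separate upstream branch: the supplier shutdown ← the component carrier capacity cut ← the production line delay.
A separate upstream branch: the supplier shutdown ← the assembly distribution center cancellation.
Each of those chain origins has no stated cause.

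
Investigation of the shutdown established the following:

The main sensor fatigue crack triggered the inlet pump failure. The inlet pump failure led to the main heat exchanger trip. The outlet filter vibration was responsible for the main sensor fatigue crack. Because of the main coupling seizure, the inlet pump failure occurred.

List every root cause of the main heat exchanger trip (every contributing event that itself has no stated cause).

Tracing upstream from the main heat exchanger trip: the main heat exchanger trip ← the inlet pump failure ← the main sensor fatigue crack ← the outlet filter vibration.
A separate upstream branch: the main heat exchanger trip ← the inlet pump failure ← the main coupling seizure.
Each of those chain origins has no stated cause.

the main coupling seizure, the outlet filter vibration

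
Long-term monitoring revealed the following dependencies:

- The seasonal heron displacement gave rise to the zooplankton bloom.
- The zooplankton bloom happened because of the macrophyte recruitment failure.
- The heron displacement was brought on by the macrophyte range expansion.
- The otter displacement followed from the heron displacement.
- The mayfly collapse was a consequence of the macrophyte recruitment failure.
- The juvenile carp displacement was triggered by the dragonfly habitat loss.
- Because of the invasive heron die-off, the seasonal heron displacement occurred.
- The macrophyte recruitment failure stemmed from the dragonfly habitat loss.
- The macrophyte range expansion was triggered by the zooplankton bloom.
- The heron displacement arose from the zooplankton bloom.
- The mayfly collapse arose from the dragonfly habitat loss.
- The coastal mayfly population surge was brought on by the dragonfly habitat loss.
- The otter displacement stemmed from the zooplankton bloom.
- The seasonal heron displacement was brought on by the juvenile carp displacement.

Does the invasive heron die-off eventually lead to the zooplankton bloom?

There is a causal chain: the invasive heron die-off → the seasonal heron displacement → the zooplankton bloom.

Yes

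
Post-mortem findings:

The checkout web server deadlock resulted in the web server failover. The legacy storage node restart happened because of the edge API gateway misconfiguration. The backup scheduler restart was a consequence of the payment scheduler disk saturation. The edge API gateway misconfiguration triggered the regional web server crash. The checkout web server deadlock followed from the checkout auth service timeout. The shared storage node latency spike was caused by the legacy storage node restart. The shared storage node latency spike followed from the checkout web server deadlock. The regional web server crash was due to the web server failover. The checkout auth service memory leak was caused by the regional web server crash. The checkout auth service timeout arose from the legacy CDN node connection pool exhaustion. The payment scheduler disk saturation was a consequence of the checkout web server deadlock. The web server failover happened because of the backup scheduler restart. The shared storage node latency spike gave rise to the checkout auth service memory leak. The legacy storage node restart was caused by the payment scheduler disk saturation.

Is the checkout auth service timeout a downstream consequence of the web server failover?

The web server failover leads to the regional web server crash, the checkout auth service memory leak; the checkout auth service timeout is not among them.

No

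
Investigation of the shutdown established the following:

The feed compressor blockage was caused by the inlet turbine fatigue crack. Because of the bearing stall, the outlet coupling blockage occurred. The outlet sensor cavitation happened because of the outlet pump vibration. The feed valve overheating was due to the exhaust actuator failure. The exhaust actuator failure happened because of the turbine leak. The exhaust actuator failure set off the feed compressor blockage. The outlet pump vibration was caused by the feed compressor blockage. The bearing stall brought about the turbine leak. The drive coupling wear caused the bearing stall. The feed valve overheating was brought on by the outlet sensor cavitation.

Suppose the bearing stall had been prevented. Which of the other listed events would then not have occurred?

Downstream of the bearing stall: the turbine leak, the outlet coupling blockage, the exhaust actuator failure, the feed compressor blockage, the outlet pump vibration, the outlet sensor cavitation, the feed valve overheating.
Of those, still caused via another path: the feed compressor blockage, the outlet pump vibration, the outlet sensor cavitation, the feed valve overheating.
The remainder have no surviving cause.

the exhaust actuator failure, the outlet coupling blockage, the turbine leak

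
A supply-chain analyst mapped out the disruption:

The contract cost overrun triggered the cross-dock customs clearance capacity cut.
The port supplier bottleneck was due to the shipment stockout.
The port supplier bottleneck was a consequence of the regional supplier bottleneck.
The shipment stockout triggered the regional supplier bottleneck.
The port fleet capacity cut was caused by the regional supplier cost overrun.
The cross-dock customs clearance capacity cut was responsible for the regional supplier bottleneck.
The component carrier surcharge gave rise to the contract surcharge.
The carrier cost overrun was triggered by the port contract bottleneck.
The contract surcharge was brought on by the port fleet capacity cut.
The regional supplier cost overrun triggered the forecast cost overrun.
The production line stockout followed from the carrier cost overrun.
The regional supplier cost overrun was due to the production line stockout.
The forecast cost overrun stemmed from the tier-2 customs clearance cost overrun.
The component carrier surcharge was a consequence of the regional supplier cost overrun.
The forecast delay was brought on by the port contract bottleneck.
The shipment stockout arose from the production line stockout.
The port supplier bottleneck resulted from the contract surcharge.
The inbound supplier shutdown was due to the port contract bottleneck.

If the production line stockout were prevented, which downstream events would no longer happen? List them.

the component carrier surcharge, the contract surcharge, the port fleet capacity cut, the regional supplier cost overrun, the shipment stockout

Downstream of the production line stockout: the regional supplier cost overrun, the component carrier surcharge, the port fleet capacity cut, the contract surcharge, the shipment stockout, the forecast cost overrun, the regional supplier bottleneck, the port supplier bottleneck.
Of those, still caused via another path: the forecast cost overrun, the regional supplier bottleneck, the port supplier bottleneck.
The remainder have no surviving cause.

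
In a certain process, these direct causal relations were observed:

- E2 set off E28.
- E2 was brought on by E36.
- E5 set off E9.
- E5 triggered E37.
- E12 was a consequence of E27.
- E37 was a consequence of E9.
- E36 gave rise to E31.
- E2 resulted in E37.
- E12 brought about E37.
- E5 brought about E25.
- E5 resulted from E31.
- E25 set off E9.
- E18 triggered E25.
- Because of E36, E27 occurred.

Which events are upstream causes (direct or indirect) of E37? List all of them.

E12, E18, E2, E25, E27, E31, E36, E5, E9

Immediate causes of E37: E5, E2, E12, E9.
Further upstream: E36, E31, E27, E25, E18.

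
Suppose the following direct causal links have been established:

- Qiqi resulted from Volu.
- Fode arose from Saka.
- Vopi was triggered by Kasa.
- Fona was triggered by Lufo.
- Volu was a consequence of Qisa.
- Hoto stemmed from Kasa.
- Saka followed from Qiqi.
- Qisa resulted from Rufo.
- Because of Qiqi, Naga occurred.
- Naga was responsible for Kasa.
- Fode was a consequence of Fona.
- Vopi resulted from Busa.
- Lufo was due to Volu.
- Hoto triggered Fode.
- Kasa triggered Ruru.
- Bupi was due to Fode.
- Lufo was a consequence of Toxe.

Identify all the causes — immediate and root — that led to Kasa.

Immediate cause of Kasa: Naga.
Further upstream: Rufo, Qisa, Volu, Qiqi.

Naga, Qiqi, Qisa, Rufo, Volu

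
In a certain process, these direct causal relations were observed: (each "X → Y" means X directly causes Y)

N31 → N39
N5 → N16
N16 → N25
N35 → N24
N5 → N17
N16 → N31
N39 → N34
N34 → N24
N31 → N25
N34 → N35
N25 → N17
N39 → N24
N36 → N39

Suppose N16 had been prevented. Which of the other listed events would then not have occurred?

Downstream of N16: N31, N25, N17, N39, N34, N35, N24.
Of those, still caused via another path: N17, N39, N34, N35, N24.
The remainder have no surviving cause.

N25, N31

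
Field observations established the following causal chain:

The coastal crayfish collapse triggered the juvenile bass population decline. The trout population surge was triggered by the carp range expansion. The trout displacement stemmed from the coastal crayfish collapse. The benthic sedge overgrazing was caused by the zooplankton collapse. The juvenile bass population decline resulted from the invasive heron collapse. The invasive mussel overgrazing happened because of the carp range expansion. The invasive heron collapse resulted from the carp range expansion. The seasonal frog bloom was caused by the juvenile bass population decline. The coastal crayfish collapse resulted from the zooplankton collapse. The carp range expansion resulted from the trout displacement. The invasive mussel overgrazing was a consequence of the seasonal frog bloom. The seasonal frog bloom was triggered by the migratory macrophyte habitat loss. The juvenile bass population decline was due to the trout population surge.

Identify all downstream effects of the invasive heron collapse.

the invasive mussel overgrazing, the juvenile bass population decline, the seasonal frog bloom

Direct effects: the juvenile bass population decline.
2 steps out: the seasonal frog bloom.
3 steps out: the invasive mussel overgrazing.
Not reachable from it: the zooplankton collapse, the benthic sedge overgrazing, the coastal crayfish collapse, the trout displacement, the carp range expansion, the trout population surge, the migratory macrophyte habitat loss.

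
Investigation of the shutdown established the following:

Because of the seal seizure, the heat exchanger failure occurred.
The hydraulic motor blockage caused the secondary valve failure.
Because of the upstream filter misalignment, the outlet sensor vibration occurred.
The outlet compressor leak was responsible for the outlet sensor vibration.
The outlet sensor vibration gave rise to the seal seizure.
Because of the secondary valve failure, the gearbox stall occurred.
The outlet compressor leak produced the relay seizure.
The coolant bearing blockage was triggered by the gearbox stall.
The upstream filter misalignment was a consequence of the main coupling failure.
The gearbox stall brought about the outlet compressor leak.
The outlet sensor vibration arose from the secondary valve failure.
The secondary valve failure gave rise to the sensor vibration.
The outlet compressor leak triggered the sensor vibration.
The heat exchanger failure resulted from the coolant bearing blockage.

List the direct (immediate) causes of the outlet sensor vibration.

the outlet compressor leak, the secondary valve failure, the upstream filter misalignment

Upstream contributors include the hydraulic motor blockage, the main coupling failure, the gearbox stall, but only the outlet compressor leak, the secondary valve failure, the upstream filter misalignment feed directly into the outlet sensor vibration.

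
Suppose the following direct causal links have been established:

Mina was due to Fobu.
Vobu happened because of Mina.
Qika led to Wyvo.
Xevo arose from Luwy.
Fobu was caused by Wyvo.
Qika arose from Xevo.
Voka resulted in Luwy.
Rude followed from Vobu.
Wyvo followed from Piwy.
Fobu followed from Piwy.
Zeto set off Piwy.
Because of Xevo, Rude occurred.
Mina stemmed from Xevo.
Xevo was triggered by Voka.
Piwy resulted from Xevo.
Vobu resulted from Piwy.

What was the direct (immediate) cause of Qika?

Upstream contributors include Voka, Luwy, but only Xevo feeds directly into Qika.

Xevo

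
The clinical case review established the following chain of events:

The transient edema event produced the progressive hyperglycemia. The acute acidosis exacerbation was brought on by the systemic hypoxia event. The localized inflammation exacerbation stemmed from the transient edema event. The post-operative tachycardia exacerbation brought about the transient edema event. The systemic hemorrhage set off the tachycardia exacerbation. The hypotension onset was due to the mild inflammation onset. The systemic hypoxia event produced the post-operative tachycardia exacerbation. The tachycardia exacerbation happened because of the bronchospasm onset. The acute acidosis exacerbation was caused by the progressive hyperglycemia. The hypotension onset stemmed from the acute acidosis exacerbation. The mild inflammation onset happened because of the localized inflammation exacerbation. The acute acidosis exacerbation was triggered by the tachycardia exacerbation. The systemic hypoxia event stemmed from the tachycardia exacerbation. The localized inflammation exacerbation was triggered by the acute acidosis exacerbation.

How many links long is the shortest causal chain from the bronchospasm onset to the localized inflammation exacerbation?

Shortest chain: the bronchospasm onset → the tachycardia exacerbation → the acute acidosis exacerbation → the localized inflammation exacerbation.

3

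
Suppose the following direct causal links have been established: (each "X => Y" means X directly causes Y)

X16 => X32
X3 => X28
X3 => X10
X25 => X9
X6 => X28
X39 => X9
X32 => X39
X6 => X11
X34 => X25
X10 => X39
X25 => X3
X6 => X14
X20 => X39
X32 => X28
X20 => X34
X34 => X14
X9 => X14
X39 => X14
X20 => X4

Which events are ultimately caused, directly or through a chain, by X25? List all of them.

X10, X14, X28, X3, X39, X9

Direct effects: X3, X9.
2 steps out: X10, X28, X14.
3 steps out: X39.
Not reachable from it: X20, X4, X6, X16, X34, X11, X32.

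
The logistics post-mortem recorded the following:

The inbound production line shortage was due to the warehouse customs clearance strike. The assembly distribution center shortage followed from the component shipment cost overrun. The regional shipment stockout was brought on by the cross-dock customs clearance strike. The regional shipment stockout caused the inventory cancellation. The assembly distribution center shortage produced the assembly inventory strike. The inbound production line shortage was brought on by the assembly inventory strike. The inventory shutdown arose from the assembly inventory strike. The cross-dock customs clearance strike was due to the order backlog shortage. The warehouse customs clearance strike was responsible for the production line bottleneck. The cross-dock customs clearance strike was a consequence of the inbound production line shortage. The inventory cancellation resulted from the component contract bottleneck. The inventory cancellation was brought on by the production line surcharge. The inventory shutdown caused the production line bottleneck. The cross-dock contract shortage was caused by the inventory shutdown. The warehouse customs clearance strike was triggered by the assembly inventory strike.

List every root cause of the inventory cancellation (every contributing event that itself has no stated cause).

Tracing upstream from the inventory cancellation: the inventory cancellation ← the regional shipment stockout ← the cross-dock customs clearance strike ← the inbound production line shortage ← the assembly inventory strike ← the assembly distribution center shortage ← the component shipment cost overrun.
A separate upstream branch: the inventory cancellation ← the regional shipment stockout ← the cross-dock customs clearance strike ← the order backlog shortage.
A separate upstream branch: the inventory cancellation ← the production line surcharge.
A separate upstream branch: the inventory cancellation ← the component contract bottleneck.
Each of those chain origins has no stated cause.

the component contract bottleneck, the component shipment cost overrun, the order backlog shortage, the production line surcharge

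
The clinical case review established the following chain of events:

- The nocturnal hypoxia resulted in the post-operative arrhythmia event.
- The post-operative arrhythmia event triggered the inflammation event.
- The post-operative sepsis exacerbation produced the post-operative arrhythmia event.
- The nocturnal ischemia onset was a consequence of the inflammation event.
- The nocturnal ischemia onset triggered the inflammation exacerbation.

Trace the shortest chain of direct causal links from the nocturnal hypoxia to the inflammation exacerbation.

the nocturnal hypoxia → the post-operative arrhythmia event → the inflammation event → the nocturnal ischemia onset → the inflammation exacerbation

the nocturnal hypoxia → the post-operative arrhythmia event
the post-operative arrhythmia event → the inflammation event
the inflammation event → the nocturnal ischemia onset
the nocturnal ischemia onset → the inflammation exacerbation
Length: 4 steps.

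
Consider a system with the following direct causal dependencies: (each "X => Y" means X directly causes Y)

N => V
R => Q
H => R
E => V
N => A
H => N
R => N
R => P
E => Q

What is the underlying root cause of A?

Tracing upstream from A: A ← N ← H.
H has no stated cause, so it is the root.

H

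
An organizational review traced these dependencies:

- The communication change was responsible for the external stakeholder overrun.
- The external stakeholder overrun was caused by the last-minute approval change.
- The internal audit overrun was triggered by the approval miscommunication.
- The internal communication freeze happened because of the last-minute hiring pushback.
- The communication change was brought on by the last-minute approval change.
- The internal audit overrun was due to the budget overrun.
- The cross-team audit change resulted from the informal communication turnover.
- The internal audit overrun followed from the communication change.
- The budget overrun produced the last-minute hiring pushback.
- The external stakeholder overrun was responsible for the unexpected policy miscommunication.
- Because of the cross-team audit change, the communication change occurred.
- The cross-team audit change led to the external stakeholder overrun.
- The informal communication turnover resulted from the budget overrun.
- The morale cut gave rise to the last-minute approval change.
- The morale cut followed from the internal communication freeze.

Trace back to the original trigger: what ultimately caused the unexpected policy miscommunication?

Tracing upstream from the unexpected policy miscommunication: the unexpected policy miscommunication ← the external stakeholder overrun ← the cross-team audit change ← the informal communication turnover ← the budget overrun.
The budget overrun has no stated cause, so it is the root.

the budget overrun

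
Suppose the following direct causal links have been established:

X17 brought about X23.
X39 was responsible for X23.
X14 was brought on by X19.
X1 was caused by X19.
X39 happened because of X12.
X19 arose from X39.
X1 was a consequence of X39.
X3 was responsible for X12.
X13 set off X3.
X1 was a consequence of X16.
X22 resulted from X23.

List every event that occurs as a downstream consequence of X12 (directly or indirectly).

X1, X14, X19, X22, X23, X39

Direct effects: X39.
2 steps out: X19, X23, X1.
3 steps out: X14, X22.
Not reachable from it: X13, X3, X16, X17.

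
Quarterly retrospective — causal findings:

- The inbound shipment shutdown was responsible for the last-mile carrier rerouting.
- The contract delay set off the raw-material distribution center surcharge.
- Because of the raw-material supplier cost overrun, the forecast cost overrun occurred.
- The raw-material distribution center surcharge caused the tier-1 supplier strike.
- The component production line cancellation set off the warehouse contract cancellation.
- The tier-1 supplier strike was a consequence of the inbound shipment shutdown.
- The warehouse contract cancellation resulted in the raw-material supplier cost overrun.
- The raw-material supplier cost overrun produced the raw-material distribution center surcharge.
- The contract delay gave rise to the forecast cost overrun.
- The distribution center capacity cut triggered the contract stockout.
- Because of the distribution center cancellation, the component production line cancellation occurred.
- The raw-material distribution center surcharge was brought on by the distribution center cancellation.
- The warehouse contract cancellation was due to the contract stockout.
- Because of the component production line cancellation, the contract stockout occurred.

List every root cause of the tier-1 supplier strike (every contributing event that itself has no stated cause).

the contract delay, the distribution center cancellation, the distribution center capacity cut, the inbound shipment shutdown

Tracing upstream from the tier-1 supplier strike: the tier-1 supplier strike ← the inbound shipment shutdown.
A separate upstream branch: the tier-1 supplier strike ← the raw-material distribution center surcharge ← the raw-material supplier cost overrun ← the warehouse contract cancellation ← the contract stockout ← the distribution center capacity cut.
A separate upstream branch: the tier-1 supplier strike ← the raw-material distribution center surcharge ← the distribution center cancellation.
A separate upstream branch: the tier-1 supplier strike ← the raw-material distribution center surcharge ← the contract delay.
Each of those chain origins has no stated cause.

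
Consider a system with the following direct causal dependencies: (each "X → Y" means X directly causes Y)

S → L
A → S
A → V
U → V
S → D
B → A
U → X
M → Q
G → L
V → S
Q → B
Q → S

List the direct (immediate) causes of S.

Upstream contributors include M, B, U, but only A, Q, V feed directly into S.

A, Q, V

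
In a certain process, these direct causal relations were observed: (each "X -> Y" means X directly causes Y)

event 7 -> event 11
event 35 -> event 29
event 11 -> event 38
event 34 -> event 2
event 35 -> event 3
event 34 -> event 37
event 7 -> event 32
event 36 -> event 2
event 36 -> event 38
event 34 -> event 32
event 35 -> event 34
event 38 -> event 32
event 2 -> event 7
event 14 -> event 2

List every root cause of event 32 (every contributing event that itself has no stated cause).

Tracing upstream from event 32: event 32 ← event 34 ← event 35.
A separate upstream branch: event 32 ← event 7 ← event 2 ← event 14.
A separate upstream branch: event 32 ← event 38 ← event 36.
Each of those chain origins has no stated cause.

event 14, event 35, event 36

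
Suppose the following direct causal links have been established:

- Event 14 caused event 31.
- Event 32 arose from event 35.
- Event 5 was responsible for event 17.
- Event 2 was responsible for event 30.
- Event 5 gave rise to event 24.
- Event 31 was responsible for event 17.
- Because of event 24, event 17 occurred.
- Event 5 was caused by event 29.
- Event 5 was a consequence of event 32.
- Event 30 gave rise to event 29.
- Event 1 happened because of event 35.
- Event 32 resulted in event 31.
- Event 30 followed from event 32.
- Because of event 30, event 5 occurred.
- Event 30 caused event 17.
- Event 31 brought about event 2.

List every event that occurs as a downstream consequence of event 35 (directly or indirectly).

Direct effects: event 1, event 32.
2 steps out: event 31, event 30, event 5.
3 steps out: event 2, event 29, event 24, event 17.
Not reachable from it: event 14.

event 1, event 17, event 2, event 24, event 29, event 30, event 31, event 32, event 5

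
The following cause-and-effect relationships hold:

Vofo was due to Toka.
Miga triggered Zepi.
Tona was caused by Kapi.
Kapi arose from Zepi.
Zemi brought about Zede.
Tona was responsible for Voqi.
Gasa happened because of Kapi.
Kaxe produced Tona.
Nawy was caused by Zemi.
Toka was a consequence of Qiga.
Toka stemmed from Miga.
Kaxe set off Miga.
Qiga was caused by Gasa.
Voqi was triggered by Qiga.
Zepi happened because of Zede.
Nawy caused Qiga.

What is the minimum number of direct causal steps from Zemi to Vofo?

4

Shortest chain: Zemi → Nawy → Qiga → Toka → Vofo.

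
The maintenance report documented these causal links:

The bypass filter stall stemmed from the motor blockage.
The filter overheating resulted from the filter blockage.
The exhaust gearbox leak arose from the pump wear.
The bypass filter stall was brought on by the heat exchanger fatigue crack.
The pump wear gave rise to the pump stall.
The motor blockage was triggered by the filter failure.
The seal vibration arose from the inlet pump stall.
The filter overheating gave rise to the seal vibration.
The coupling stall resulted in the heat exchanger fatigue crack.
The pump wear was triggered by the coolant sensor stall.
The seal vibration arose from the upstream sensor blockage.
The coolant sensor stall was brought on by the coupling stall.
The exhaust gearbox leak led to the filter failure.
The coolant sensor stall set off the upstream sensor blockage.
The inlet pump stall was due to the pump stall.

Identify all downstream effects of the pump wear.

Direct effects: the exhaust gearbox leak, the pump stall.
2 steps out: the filter failure, the inlet pump stall.
3 steps out: the motor blockage, the seal vibration.
4 steps out: the bypass filter stall.
Not reachable from it: the coupling stall, the coolant sensor stall, the heat exchanger fatigue crack, the upstream sensor blockage, the filter blockage, the filter overheating.

the bypass filter stall, the exhaust gearbox leak, the filter failure, the inlet pump stall, the motor blockage, the pump stall, the seal vibration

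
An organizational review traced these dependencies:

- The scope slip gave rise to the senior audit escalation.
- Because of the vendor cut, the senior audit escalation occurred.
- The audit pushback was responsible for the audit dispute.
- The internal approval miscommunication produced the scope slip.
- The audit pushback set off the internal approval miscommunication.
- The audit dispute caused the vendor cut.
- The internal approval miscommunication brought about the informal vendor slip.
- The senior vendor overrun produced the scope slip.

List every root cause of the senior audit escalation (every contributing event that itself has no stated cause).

the audit pushback, the senior vendor overrun

Tracing upstream from the senior audit escalation: the senior audit escalation ← the scope slip ← the internal approval miscommunication ← the audit pushback.
A separate upstream branch: the senior audit escalation ← the scope slip ← the senior vendor overrun.
Each of those chain origins has no stated cause.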